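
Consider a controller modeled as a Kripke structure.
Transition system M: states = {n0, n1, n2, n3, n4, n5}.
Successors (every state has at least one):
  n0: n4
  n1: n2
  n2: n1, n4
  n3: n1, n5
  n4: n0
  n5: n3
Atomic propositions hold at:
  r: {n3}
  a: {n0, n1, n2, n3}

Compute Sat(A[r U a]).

A[r U a]: least fixpoint, start Z0 = Sat(a) = {n0, n1, n2, n3}, add states in Sat(r) with every successor in Z. Already a fixed point.
Sat(A[r U a]) = {n0, n1, n2, n3}

{n0, n1, n2, n3}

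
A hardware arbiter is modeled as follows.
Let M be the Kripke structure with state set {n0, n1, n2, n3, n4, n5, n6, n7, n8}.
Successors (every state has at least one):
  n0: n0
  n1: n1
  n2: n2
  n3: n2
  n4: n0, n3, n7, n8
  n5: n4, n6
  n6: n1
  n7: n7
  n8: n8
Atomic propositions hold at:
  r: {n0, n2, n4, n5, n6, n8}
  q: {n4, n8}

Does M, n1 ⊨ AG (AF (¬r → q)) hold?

Sat(¬r) = {n1, n3, n7}
Sat(¬r → q) = {n0, n2, n4, n5, n6, n8}
AF (¬r → q): least fixpoint, start Z0 = {n0, n2, n4, n5, n6, n8}, add states with every successor in Z. Z1 = {n0, n2, n3, n4, n5, n6, n8}; fixed.
Sat(AF (¬r → q)) = {n0, n2, n3, n4, n5, n6, n8}
AG (AF (¬r → q)): greatest fixpoint, start Z0 = {n0, n2, n3, n4, n5, n6, n8}, keep only states in Sat with every successor in Z. Z1 = {n0, n2, n3, n5, n8}; Z2 = {n0, n2, n3, n8}; fixed.
Sat(AG (AF (¬r → q))) = {n0, n2, n3, n8}
n1 ∉ Sat(AG (AF (¬r → q))) = {n0, n2, n3, n8}, so the formula does not hold at n1.

No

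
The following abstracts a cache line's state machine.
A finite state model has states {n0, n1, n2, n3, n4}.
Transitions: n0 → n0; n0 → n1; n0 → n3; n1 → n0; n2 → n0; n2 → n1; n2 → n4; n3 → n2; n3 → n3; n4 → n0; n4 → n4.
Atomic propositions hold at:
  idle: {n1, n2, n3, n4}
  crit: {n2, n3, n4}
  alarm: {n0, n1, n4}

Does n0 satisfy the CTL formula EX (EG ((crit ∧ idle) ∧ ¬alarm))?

Sat(crit ∧ idle) = {n2, n3, n4}
Sat(¬alarm) = {n2, n3}
Sat((crit ∧ idle) ∧ ¬alarm) = {n2, n3}
EG ((crit ∧ idle) ∧ ¬alarm): greatest fixpoint, start Z0 = {n2, n3}, keep only states in Sat with some successor in Z. Z1 = {n3}; fixed.
Sat(EG ((crit ∧ idle) ∧ ¬alarm)) = {n3}
Sat(EX (EG ((crit ∧ idle) ∧ ¬alarm))) = {s : some successor in {n3}} = {n0, n3}
n0 ∈ Sat(EX (EG ((crit ∧ idle) ∧ ¬alarm))) = {n0, n3}, so the formula holds at n0.

Yes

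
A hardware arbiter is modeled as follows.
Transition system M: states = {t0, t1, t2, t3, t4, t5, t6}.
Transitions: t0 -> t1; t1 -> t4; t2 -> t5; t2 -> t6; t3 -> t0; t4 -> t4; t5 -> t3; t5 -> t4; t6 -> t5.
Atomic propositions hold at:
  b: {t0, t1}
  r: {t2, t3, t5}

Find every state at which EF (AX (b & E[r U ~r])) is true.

{t0, t2, t3, t5, t6}

Sat(~r) = {t0, t1, t4, t6}
E[r U ~r]: least fixpoint, start Z0 = Sat(~r) = {t0, t1, t4, t6}, add states in Sat(r) with some successor in Z. Z1 = {t0, t1, t2, t3, t4, t5, t6}; fixed.
Sat(E[r U ~r]) = {t0, t1, t2, t3, t4, t5, t6}
Sat(b & E[r U ~r]) = {t0, t1}
Sat(AX (b & E[r U ~r])) = {s : every successor in {t0, t1}} = {t0, t3}
EF (AX (b & E[r U ~r])): least fixpoint, start Z0 = {t0, t3}, add states with some successor in Z. Z1 = {t0, t3, t5}; Z2 = {t0, t2, t3, t5, t6}; fixed.
Sat(EF (AX (b & E[r U ~r]))) = {t0, t2, t3, t5, t6}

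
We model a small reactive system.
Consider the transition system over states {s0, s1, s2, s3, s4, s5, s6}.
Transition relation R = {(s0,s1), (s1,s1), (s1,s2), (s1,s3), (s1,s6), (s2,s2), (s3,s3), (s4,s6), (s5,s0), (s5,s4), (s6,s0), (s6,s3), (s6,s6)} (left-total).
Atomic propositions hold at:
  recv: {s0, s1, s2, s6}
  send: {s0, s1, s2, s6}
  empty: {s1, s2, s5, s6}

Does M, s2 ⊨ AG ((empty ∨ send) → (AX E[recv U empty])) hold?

Yes

Sat(empty ∨ send) = {s0, s1, s2, s5, s6}
E[recv U empty]: least fixpoint, start Z0 = Sat(empty) = {s1, s2, s5, s6}, add states in Sat(recv) with some successor in Z. Z1 = {s0, s1, s2, s5, s6}; fixed.
Sat(E[recv U empty]) = {s0, s1, s2, s5, s6}
Sat(AX E[recv U empty]) = {s : every successor in {s0, s1, s2, s5, s6}} = {s0, s2, s4}
Sat((empty ∨ send) → (AX E[recv U empty])) = {s0, s2, s3, s4}
AG ((empty ∨ send) → (AX E[recv U empty])): greatest fixpoint, start Z0 = {s0, s2, s3, s4}, keep only states in Sat with every successor in Z. Z1 = {s2, s3}; fixed.
Sat(AG ((empty ∨ send) → (AX E[recv U empty]))) = {s2, s3}
s2 ∈ Sat(AG ((empty ∨ send) → (AX E[recv U empty]))) = {s2, s3}, so the formula holds at s2.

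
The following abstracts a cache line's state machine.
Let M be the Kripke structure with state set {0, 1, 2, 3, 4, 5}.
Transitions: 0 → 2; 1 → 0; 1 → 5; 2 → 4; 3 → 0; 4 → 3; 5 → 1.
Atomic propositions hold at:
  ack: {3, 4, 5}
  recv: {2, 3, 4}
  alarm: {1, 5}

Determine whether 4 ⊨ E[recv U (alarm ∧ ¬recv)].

Sat(¬recv) = {0, 1, 5}
Sat(alarm ∧ ¬recv) = {1, 5}
E[recv U (alarm ∧ ¬recv)]: least fixpoint, start Z0 = Sat((alarm ∧ ¬recv)) = {1, 5}, add states in Sat(recv) with some successor in Z. Already a fixed point.
Sat(E[recv U (alarm ∧ ¬recv)]) = {1, 5}
4 ∉ Sat(E[recv U (alarm ∧ ¬recv)]) = {1, 5}, so the formula does not hold at 4.

No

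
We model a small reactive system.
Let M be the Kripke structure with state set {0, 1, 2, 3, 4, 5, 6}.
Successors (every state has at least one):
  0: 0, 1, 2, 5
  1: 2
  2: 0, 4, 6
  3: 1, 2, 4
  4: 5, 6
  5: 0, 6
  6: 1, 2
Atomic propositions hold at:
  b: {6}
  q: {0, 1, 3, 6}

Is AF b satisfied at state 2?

No

AF b: least fixpoint, start Z0 = {6}, add states with every successor in Z. Already a fixed point.
Sat(AF b) = {6}
2 ∉ Sat(AF b) = {6}, so the formula does not hold at 2.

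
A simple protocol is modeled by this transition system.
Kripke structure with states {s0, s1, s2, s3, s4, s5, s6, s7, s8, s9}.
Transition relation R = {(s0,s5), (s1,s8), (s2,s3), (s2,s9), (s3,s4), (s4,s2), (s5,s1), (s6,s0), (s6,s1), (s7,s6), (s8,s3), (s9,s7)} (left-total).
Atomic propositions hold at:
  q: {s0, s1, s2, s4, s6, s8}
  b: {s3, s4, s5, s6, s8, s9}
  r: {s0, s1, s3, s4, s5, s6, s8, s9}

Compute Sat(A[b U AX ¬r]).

{s3, s4, s8, s9}

Sat(¬r) = {s2, s7}
Sat(AX ¬r) = {s : every successor in {s2, s7}} = {s4, s9}
A[b U AX ¬r]: least fixpoint, start Z0 = Sat(AX ¬r) = {s4, s9}, add states in Sat(b) with every successor in Z. Z1 = {s3, s4, s9}; Z2 = {s3, s4, s8, s9}; fixed.
Sat(A[b U AX ¬r]) = {s3, s4, s8, s9}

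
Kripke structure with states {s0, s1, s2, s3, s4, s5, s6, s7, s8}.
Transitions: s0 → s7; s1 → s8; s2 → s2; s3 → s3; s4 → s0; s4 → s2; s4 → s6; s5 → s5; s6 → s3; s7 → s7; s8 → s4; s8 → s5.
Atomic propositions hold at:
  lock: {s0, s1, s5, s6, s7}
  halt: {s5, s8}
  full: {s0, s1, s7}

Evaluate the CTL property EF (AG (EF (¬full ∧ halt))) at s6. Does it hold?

No

Sat(¬full) = {s2, s3, s4, s5, s6, s8}
Sat(¬full ∧ halt) = {s5, s8}
EF (¬full ∧ halt): least fixpoint, start Z0 = {s5, s8}, add states with some successor in Z. Z1 = {s1, s5, s8}; fixed.
Sat(EF (¬full ∧ halt)) = {s1, s5, s8}
AG (EF (¬full ∧ halt)): greatest fixpoint, start Z0 = {s1, s5, s8}, keep only states in Sat with every successor in Z. Z1 = {s1, s5}; Z2 = {s5}; fixed.
Sat(AG (EF (¬full ∧ halt))) = {s5}
EF (AG (EF (¬full ∧ halt))): least fixpoint, start Z0 = {s5}, add states with some successor in Z. Z1 = {s5, s8}; Z2 = {s1, s5, s8}; fixed.
Sat(EF (AG (EF (¬full ∧ halt)))) = {s1, s5, s8}
s6 ∉ Sat(EF (AG (EF (¬full ∧ halt)))) = {s1, s5, s8}, so the formula does not hold at s6.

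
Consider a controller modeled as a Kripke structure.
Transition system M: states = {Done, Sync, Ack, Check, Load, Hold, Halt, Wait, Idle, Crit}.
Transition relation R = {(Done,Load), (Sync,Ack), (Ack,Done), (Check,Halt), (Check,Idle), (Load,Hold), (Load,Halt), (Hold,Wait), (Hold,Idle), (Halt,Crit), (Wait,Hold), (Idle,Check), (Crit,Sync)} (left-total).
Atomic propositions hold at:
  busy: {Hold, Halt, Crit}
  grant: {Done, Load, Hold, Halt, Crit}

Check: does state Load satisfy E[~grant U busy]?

Sat(~grant) = {Sync, Ack, Check, Wait, Idle}
E[~grant U busy]: least fixpoint, start Z0 = Sat(busy) = {Hold, Halt, Crit}, add states in Sat(~grant) with some successor in Z. Z1 = {Check, Hold, Halt, Wait, Crit}; Z2 = {Check, Hold, Halt, Wait, Idle, Crit}; fixed.
Sat(E[~grant U busy]) = {Check, Hold, Halt, Wait, Idle, Crit}
Load ∉ Sat(E[~grant U busy]) = {Check, Hold, Halt, Wait, Idle, Crit}, so the formula does not hold at Load.

No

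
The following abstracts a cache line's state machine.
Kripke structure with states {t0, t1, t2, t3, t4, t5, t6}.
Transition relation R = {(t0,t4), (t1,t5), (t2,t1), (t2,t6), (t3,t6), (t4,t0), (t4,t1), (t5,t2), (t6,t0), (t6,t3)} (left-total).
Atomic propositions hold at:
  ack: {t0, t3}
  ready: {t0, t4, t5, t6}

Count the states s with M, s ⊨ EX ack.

2

Sat(EX ack) = {s : some successor in {t0, t3}} = {t4, t6}
|Sat(EX ack)| = |{t4, t6}| = 2.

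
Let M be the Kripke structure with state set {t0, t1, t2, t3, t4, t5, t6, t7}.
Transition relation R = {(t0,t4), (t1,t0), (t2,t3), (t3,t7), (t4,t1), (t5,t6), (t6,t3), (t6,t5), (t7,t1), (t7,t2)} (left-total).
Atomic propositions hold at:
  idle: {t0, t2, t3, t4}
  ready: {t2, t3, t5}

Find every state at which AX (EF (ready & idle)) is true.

Sat(ready & idle) = {t2, t3}
EF (ready & idle): least fixpoint, start Z0 = {t2, t3}, add states with some successor in Z. Z1 = {t2, t3, t6, t7}; Z2 = {t2, t3, t5, t6, t7}; fixed.
Sat(EF (ready & idle)) = {t2, t3, t5, t6, t7}
Sat(AX (EF (ready & idle))) = {s : every successor in {t2, t3, t5, t6, t7}} = {t2, t3, t5, t6}

{t2, t3, t5, t6}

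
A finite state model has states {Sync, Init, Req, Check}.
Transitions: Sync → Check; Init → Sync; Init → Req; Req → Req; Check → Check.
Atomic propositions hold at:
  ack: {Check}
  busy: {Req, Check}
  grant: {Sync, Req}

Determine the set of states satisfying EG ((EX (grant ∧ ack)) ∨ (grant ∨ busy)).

{Sync, Req, Check}

Sat(grant ∧ ack) = ∅
Sat(EX (grant ∧ ack)) = {s : some successor in ∅} = ∅
Sat(grant ∨ busy) = {Sync, Req, Check}
Sat((EX (grant ∧ ack)) ∨ (grant ∨ busy)) = {Sync, Req, Check}
EG ((EX (grant ∧ ack)) ∨ (grant ∨ busy)): greatest fixpoint, start Z0 = {Sync, Req, Check}, keep only states in Sat with some successor in Z. Already a fixed point.
Sat(EG ((EX (grant ∧ ack)) ∨ (grant ∨ busy))) = {Sync, Req, Check}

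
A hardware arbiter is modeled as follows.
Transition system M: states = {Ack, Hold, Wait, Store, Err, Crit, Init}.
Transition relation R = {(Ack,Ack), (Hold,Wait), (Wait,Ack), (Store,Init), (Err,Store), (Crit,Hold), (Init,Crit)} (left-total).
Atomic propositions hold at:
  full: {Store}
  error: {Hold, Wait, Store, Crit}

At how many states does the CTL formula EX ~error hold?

3

Sat(~error) = {Ack, Err, Init}
Sat(EX ~error) = {s : some successor in {Ack, Err, Init}} = {Ack, Wait, Store}
|Sat(EX ~error)| = |{Ack, Wait, Store}| = 3.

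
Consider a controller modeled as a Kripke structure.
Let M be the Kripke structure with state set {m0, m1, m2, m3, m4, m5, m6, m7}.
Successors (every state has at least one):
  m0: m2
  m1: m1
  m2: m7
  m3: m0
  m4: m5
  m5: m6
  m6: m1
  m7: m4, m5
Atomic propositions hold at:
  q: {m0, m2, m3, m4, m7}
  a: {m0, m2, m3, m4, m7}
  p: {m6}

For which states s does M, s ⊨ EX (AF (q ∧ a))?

Sat(q ∧ a) = {m0, m2, m3, m4, m7}
AF (q ∧ a): least fixpoint, start Z0 = {m0, m2, m3, m4, m7}, add states with every successor in Z. Already a fixed point.
Sat(AF (q ∧ a)) = {m0, m2, m3, m4, m7}
Sat(EX (AF (q ∧ a))) = {s : some successor in {m0, m2, m3, m4, m7}} = {m0, m2, m3, m7}

{m0, m2, m3, m7}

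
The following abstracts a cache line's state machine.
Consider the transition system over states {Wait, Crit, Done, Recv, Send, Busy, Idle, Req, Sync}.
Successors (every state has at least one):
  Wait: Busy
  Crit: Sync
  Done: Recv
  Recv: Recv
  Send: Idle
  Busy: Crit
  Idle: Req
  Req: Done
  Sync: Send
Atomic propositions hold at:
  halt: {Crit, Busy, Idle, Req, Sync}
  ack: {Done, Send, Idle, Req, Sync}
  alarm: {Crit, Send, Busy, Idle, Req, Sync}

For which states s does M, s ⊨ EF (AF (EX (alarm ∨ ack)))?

Sat(alarm ∨ ack) = {Crit, Done, Send, Busy, Idle, Req, Sync}
Sat(EX (alarm ∨ ack)) = {s : some successor in {Crit, Done, Send, Busy, Idle, Req, Sync}} = {Wait, Crit, Send, Busy, Idle, Req, Sync}
AF (EX (alarm ∨ ack)): least fixpoint, start Z0 = {Wait, Crit, Send, Busy, Idle, Req, Sync}, add states with every successor in Z. Already a fixed point.
Sat(AF (EX (alarm ∨ ack))) = {Wait, Crit, Send, Busy, Idle, Req, Sync}
EF (AF (EX (alarm ∨ ack))): least fixpoint, start Z0 = {Wait, Crit, Send, Busy, Idle, Req, Sync}, add states with some successor in Z. Already a fixed point.
Sat(EF (AF (EX (alarm ∨ ack)))) = {Wait, Crit, Send, Busy, Idle, Req, Sync}

{Wait, Crit, Send, Busy, Idle, Req, Sync}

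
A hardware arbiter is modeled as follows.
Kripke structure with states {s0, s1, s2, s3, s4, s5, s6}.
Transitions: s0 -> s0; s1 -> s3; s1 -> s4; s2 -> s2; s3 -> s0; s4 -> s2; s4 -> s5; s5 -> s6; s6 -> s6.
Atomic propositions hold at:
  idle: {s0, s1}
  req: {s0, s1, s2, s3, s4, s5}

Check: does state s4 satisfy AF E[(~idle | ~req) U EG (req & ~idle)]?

Sat(~idle) = {s2, s3, s4, s5, s6}
Sat(~req) = {s6}
Sat(~idle | ~req) = {s2, s3, s4, s5, s6}
Sat(req & ~idle) = {s2, s3, s4, s5}
EG (req & ~idle): greatest fixpoint, start Z0 = {s2, s3, s4, s5}, keep only states in Sat with some successor in Z. Z1 = {s2, s4}; fixed.
Sat(EG (req & ~idle)) = {s2, s4}
E[(~idle | ~req) U EG (req & ~idle)]: least fixpoint, start Z0 = Sat(EG (req & ~idle)) = {s2, s4}, add states in Sat(~idle | ~req) with some successor in Z. Already a fixed point.
Sat(E[(~idle | ~req) U EG (req & ~idle)]) = {s2, s4}
AF E[(~idle | ~req) U EG (req & ~idle)]: least fixpoint, start Z0 = {s2, s4}, add states with every successor in Z. Already a fixed point.
Sat(AF E[(~idle | ~req) U EG (req & ~idle)]) = {s2, s4}
s4 ∈ Sat(AF E[(~idle | ~req) U EG (req & ~idle)]) = {s2, s4}, so the formula holds at s4.

Yes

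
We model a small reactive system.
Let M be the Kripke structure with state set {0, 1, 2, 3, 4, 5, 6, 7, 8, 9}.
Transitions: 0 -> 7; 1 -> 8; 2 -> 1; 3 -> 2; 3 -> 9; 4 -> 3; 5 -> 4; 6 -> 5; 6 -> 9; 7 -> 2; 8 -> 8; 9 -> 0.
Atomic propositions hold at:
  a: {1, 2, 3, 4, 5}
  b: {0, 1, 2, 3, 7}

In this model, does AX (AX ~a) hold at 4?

No

Sat(~a) = {0, 6, 7, 8, 9}
Sat(AX ~a) = {s : every successor in {0, 6, 7, 8, 9}} = {0, 1, 8, 9}
Sat(AX (AX ~a)) = {s : every successor in {0, 1, 8, 9}} = {1, 2, 8, 9}
4 ∉ Sat(AX (AX ~a)) = {1, 2, 8, 9}, so the formula does not hold at 4.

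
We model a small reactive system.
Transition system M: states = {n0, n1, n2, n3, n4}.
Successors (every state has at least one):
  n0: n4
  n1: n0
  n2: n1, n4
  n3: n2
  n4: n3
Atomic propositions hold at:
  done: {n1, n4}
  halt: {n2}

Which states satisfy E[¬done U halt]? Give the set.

{n2, n3}

Sat(¬done) = {n0, n2, n3}
E[¬done U halt]: least fixpoint, start Z0 = Sat(halt) = {n2}, add states in Sat(¬done) with some successor in Z. Z1 = {n2, n3}; fixed.
Sat(E[¬done U halt]) = {n2, n3}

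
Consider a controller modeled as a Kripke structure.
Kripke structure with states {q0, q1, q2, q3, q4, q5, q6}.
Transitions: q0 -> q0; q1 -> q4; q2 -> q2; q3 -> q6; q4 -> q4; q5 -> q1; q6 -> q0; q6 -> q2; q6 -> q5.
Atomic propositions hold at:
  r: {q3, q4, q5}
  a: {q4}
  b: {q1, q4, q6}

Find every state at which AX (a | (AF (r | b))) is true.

{q1, q3, q4, q5}

Sat(r | b) = {q1, q3, q4, q5, q6}
AF (r | b): least fixpoint, start Z0 = {q1, q3, q4, q5, q6}, add states with every successor in Z. Already a fixed point.
Sat(AF (r | b)) = {q1, q3, q4, q5, q6}
Sat(a | (AF (r | b))) = {q1, q3, q4, q5, q6}
Sat(AX (a | (AF (r | b)))) = {s : every successor in {q1, q3, q4, q5, q6}} = {q1, q3, q4, q5}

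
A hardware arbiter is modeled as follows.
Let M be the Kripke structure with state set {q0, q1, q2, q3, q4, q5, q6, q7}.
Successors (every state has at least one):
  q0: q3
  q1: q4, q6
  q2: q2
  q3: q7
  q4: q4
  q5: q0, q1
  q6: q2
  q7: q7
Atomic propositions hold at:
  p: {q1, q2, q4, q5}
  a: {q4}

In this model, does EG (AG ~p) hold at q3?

Yes

Sat(~p) = {q0, q3, q6, q7}
AG ~p: greatest fixpoint, start Z0 = {q0, q3, q6, q7}, keep only states in Sat with every successor in Z. Z1 = {q0, q3, q7}; fixed.
Sat(AG ~p) = {q0, q3, q7}
EG (AG ~p): greatest fixpoint, start Z0 = {q0, q3, q7}, keep only states in Sat with some successor in Z. Already a fixed point.
Sat(EG (AG ~p)) = {q0, q3, q7}
q3 ∈ Sat(EG (AG ~p)) = {q0, q3, q7}, so the formula holds at q3.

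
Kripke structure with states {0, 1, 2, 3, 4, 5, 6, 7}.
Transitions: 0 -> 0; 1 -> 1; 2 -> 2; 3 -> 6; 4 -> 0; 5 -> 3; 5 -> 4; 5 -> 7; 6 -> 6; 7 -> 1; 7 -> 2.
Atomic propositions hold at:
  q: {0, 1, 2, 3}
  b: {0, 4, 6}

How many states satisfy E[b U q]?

E[b U q]: least fixpoint, start Z0 = Sat(q) = {0, 1, 2, 3}, add states in Sat(b) with some successor in Z. Z1 = {0, 1, 2, 3, 4}; fixed.
Sat(E[b U q]) = {0, 1, 2, 3, 4}
|Sat(E[b U q])| = |{0, 1, 2, 3, 4}| = 5.

5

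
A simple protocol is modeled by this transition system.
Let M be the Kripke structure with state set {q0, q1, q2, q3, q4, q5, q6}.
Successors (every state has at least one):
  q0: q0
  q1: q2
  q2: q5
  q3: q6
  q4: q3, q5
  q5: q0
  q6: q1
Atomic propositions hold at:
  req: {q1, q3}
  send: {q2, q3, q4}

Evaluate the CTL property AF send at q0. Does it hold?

No

AF send: least fixpoint, start Z0 = {q2, q3, q4}, add states with every successor in Z. Z1 = {q1, q2, q3, q4}; Z2 = {q1, q2, q3, q4, q6}; fixed.
Sat(AF send) = {q1, q2, q3, q4, q6}
q0 ∉ Sat(AF send) = {q1, q2, q3, q4, q6}, so the formula does not hold at q0.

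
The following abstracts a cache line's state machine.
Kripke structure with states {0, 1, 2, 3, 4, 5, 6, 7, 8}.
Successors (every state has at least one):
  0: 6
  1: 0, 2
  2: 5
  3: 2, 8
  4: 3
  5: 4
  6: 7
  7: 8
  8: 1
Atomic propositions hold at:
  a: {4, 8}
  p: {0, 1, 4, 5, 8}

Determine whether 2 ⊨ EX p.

Yes

Sat(EX p) = {s : some successor in {0, 1, 4, 5, 8}} = {1, 2, 3, 5, 7, 8}
2 ∈ Sat(EX p) = {1, 2, 3, 5, 7, 8}, so the formula holds at 2.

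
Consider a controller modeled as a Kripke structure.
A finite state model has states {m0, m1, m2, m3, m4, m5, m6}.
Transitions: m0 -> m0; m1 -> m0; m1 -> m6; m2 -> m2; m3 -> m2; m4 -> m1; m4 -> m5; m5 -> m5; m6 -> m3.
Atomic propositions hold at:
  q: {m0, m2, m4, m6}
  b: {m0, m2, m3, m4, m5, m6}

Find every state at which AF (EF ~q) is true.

Sat(~q) = {m1, m3, m5}
EF ~q: least fixpoint, start Z0 = {m1, m3, m5}, add states with some successor in Z. Z1 = {m1, m3, m4, m5, m6}; fixed.
Sat(EF ~q) = {m1, m3, m4, m5, m6}
AF (EF ~q): least fixpoint, start Z0 = {m1, m3, m4, m5, m6}, add states with every successor in Z. Already a fixed point.
Sat(AF (EF ~q)) = {m1, m3, m4, m5, m6}

{m1, m3, m4, m5, m6}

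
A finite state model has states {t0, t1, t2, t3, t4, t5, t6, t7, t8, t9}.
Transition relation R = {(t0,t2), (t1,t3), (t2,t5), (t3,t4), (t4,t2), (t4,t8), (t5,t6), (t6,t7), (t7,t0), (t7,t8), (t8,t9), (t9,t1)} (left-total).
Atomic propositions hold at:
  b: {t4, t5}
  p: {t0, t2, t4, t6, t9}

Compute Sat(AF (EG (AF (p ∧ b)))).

{t1, t3, t4, t8, t9}

Sat(p ∧ b) = {t4}
AF (p ∧ b): least fixpoint, start Z0 = {t4}, add states with every successor in Z. Z1 = {t3, t4}; Z2 = {t1, t3, t4}; Z3 = {t1, t3, t4, t9}; Z4 = {t1, t3, t4, t8, t9}; fixed.
Sat(AF (p ∧ b)) = {t1, t3, t4, t8, t9}
EG (AF (p ∧ b)): greatest fixpoint, start Z0 = {t1, t3, t4, t8, t9}, keep only states in Sat with some successor in Z. Already a fixed point.
Sat(EG (AF (p ∧ b))) = {t1, t3, t4, t8, t9}
AF (EG (AF (p ∧ b))): least fixpoint, start Z0 = {t1, t3, t4, t8, t9}, add states with every successor in Z. Already a fixed point.
Sat(AF (EG (AF (p ∧ b)))) = {t1, t3, t4, t8, t9}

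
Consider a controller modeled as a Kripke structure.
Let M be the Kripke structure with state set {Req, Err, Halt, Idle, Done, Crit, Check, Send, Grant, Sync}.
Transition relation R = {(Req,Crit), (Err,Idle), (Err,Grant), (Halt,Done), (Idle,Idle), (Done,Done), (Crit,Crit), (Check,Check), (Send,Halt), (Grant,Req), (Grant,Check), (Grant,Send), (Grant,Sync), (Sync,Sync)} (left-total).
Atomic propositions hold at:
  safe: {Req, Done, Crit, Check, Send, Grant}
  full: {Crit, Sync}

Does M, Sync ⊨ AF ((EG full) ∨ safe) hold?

EG full: greatest fixpoint, start Z0 = {Crit, Sync}, keep only states in Sat with some successor in Z. Already a fixed point.
Sat(EG full) = {Crit, Sync}
Sat((EG full) ∨ safe) = {Req, Done, Crit, Check, Send, Grant, Sync}
AF ((EG full) ∨ safe): least fixpoint, start Z0 = {Req, Done, Crit, Check, Send, Grant, Sync}, add states with every successor in Z. Z1 = {Req, Halt, Done, Crit, Check, Send, Grant, Sync}; fixed.
Sat(AF ((EG full) ∨ safe)) = {Req, Halt, Done, Crit, Check, Send, Grant, Sync}
Sync ∈ Sat(AF ((EG full) ∨ safe)) = {Req, Halt, Done, Crit, Check, Send, Grant, Sync}, so the formula holds at Sync.

Yes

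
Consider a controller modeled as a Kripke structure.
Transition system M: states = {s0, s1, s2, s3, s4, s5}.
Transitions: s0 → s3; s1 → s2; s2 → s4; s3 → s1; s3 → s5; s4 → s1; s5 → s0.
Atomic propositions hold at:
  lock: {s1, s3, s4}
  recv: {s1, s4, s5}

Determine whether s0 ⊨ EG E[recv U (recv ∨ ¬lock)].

No

Sat(¬lock) = {s0, s2, s5}
Sat(recv ∨ ¬lock) = {s0, s1, s2, s4, s5}
E[recv U (recv ∨ ¬lock)]: least fixpoint, start Z0 = Sat((recv ∨ ¬lock)) = {s0, s1, s2, s4, s5}, add states in Sat(recv) with some successor in Z. Already a fixed point.
Sat(E[recv U (recv ∨ ¬lock)]) = {s0, s1, s2, s4, s5}
EG E[recv U (recv ∨ ¬lock)]: greatest fixpoint, start Z0 = {s0, s1, s2, s4, s5}, keep only states in Sat with some successor in Z. Z1 = {s1, s2, s4, s5}; Z2 = {s1, s2, s4}; fixed.
Sat(EG E[recv U (recv ∨ ¬lock)]) = {s1, s2, s4}
s0 ∉ Sat(EG E[recv U (recv ∨ ¬lock)]) = {s1, s2, s4}, so the formula does not hold at s0.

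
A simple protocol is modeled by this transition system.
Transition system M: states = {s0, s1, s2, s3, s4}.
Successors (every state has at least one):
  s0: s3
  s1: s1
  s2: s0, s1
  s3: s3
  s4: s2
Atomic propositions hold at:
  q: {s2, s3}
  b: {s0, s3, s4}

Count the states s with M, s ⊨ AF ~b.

Sat(~b) = {s1, s2}
AF ~b: least fixpoint, start Z0 = {s1, s2}, add states with every successor in Z. Z1 = {s1, s2, s4}; fixed.
Sat(AF ~b) = {s1, s2, s4}
|Sat(AF ~b)| = |{s1, s2, s4}| = 3.

3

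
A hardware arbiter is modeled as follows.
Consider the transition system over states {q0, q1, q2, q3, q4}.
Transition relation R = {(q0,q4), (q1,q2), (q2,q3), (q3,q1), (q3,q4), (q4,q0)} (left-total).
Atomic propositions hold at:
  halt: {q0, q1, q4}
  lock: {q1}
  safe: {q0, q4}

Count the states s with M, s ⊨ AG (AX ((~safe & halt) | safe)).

2

Sat(~safe) = {q1, q2, q3}
Sat(~safe & halt) = {q1}
Sat((~safe & halt) | safe) = {q0, q1, q4}
Sat(AX ((~safe & halt) | safe)) = {s : every successor in {q0, q1, q4}} = {q0, q3, q4}
AG (AX ((~safe & halt) | safe)): greatest fixpoint, start Z0 = {q0, q3, q4}, keep only states in Sat with every successor in Z. Z1 = {q0, q4}; fixed.
Sat(AG (AX ((~safe & halt) | safe))) = {q0, q4}
|Sat(AG (AX ((~safe & halt) | safe)))| = |{q0, q4}| = 2.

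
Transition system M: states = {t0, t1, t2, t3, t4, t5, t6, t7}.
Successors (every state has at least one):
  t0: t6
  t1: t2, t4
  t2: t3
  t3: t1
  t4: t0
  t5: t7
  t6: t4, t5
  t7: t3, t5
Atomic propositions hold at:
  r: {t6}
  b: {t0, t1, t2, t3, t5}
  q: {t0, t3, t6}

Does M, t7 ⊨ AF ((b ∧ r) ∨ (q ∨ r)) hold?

Sat(b ∧ r) = ∅
Sat(q ∨ r) = {t0, t3, t6}
Sat((b ∧ r) ∨ (q ∨ r)) = {t0, t3, t6}
AF ((b ∧ r) ∨ (q ∨ r)): least fixpoint, start Z0 = {t0, t3, t6}, add states with every successor in Z. Z1 = {t0, t2, t3, t4, t6}; Z2 = {t0, t1, t2, t3, t4, t6}; fixed.
Sat(AF ((b ∧ r) ∨ (q ∨ r))) = {t0, t1, t2, t3, t4, t6}
t7 ∉ Sat(AF ((b ∧ r) ∨ (q ∨ r))) = {t0, t1, t2, t3, t4, t6}, so the formula does not hold at t7.

No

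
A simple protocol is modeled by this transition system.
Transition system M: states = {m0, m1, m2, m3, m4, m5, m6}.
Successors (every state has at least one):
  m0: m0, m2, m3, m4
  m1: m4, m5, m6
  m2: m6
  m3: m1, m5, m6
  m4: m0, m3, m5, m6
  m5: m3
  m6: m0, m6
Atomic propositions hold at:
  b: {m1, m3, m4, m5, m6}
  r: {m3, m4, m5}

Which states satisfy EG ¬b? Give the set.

Sat(¬b) = {m0, m2}
EG ¬b: greatest fixpoint, start Z0 = {m0, m2}, keep only states in Sat with some successor in Z. Z1 = {m0}; fixed.
Sat(EG ¬b) = {m0}

{m0}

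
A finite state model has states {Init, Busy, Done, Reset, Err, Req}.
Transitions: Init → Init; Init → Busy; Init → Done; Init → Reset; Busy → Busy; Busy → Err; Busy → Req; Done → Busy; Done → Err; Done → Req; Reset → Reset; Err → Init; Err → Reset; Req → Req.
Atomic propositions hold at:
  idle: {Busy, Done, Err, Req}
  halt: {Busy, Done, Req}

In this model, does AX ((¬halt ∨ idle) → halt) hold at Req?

Yes

Sat(¬halt) = {Init, Reset, Err}
Sat(¬halt ∨ idle) = {Init, Busy, Done, Reset, Err, Req}
Sat((¬halt ∨ idle) → halt) = {Busy, Done, Req}
Sat(AX ((¬halt ∨ idle) → halt)) = {s : every successor in {Busy, Done, Req}} = {Req}
Req ∈ Sat(AX ((¬halt ∨ idle) → halt)) = {Req}, so the formula holds at Req.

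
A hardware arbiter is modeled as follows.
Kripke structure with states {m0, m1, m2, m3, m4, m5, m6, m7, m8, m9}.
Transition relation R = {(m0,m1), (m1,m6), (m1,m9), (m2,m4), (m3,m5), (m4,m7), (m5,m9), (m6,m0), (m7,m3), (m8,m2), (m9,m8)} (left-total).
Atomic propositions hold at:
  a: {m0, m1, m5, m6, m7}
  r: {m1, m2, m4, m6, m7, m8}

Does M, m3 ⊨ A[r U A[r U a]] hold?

A[r U a]: least fixpoint, start Z0 = Sat(a) = {m0, m1, m5, m6, m7}, add states in Sat(r) with every successor in Z. Z1 = {m0, m1, m4, m5, m6, m7}; Z2 = {m0, m1, m2, m4, m5, m6, m7}; Z3 = {m0, m1, m2, m4, m5, m6, m7, m8}; fixed.
Sat(A[r U a]) = {m0, m1, m2, m4, m5, m6, m7, m8}
A[r U A[r U a]]: least fixpoint, start Z0 = Sat(A[r U a]) = {m0, m1, m2, m4, m5, m6, m7, m8}, add states in Sat(r) with every successor in Z. Already a fixed point.
Sat(A[r U A[r U a]]) = {m0, m1, m2, m4, m5, m6, m7, m8}
m3 ∉ Sat(A[r U A[r U a]]) = {m0, m1, m2, m4, m5, m6, m7, m8}, so the formula does not hold at m3.

No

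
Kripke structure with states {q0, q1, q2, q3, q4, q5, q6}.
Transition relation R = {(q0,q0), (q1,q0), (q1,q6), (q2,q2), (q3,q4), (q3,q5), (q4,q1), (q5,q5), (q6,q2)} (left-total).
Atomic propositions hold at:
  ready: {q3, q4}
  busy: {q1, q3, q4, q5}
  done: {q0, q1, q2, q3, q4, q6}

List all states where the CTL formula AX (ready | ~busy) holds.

Sat(~busy) = {q0, q2, q6}
Sat(ready | ~busy) = {q0, q2, q3, q4, q6}
Sat(AX (ready | ~busy)) = {s : every successor in {q0, q2, q3, q4, q6}} = {q0, q1, q2, q6}

{q0, q1, q2, q6}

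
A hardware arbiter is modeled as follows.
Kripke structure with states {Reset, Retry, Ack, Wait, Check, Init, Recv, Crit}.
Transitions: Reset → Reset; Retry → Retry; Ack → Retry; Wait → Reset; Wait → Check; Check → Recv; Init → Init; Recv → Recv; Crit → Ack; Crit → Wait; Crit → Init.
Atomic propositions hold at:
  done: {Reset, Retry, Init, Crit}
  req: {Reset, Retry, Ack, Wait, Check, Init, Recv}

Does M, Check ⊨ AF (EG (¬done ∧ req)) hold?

Sat(¬done) = {Ack, Wait, Check, Recv}
Sat(¬done ∧ req) = {Ack, Wait, Check, Recv}
EG (¬done ∧ req): greatest fixpoint, start Z0 = {Ack, Wait, Check, Recv}, keep only states in Sat with some successor in Z. Z1 = {Wait, Check, Recv}; fixed.
Sat(EG (¬done ∧ req)) = {Wait, Check, Recv}
AF (EG (¬done ∧ req)): least fixpoint, start Z0 = {Wait, Check, Recv}, add states with every successor in Z. Already a fixed point.
Sat(AF (EG (¬done ∧ req))) = {Wait, Check, Recv}
Check ∈ Sat(AF (EG (¬done ∧ req))) = {Wait, Check, Recv}, so the formula holds at Check.

Yes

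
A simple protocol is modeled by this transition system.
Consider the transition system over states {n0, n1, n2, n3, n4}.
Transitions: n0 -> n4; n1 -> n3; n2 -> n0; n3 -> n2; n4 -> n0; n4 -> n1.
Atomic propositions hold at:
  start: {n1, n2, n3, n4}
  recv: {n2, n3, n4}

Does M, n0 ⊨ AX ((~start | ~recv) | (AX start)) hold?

No

Sat(~start) = {n0}
Sat(~recv) = {n0, n1}
Sat(~start | ~recv) = {n0, n1}
Sat(AX start) = {s : every successor in {n1, n2, n3, n4}} = {n0, n1, n3}
Sat((~start | ~recv) | (AX start)) = {n0, n1, n3}
Sat(AX ((~start | ~recv) | (AX start))) = {s : every successor in {n0, n1, n3}} = {n1, n2, n4}
n0 ∉ Sat(AX ((~start | ~recv) | (AX start))) = {n1, n2, n4}, so the formula does not hold at n0.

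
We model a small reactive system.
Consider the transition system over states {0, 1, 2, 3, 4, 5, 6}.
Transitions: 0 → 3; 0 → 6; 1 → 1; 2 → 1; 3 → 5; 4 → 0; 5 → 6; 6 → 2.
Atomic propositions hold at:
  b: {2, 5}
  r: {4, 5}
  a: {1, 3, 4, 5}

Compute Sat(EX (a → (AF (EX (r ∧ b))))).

{0, 4, 5, 6}

Sat(r ∧ b) = {5}
Sat(EX (r ∧ b)) = {s : some successor in {5}} = {3}
AF (EX (r ∧ b)): least fixpoint, start Z0 = {3}, add states with every successor in Z. Already a fixed point.
Sat(AF (EX (r ∧ b))) = {3}
Sat(a → (AF (EX (r ∧ b)))) = {0, 2, 3, 6}
Sat(EX (a → (AF (EX (r ∧ b))))) = {s : some successor in {0, 2, 3, 6}} = {0, 4, 5, 6}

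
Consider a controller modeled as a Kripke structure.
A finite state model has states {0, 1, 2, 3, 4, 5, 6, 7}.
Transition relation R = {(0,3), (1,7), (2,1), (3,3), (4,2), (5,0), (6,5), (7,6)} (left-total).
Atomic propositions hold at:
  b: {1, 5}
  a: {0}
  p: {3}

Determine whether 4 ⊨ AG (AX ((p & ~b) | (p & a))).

No

Sat(~b) = {0, 2, 3, 4, 6, 7}
Sat(p & ~b) = {3}
Sat(p & a) = ∅
Sat((p & ~b) | (p & a)) = {3}
Sat(AX ((p & ~b) | (p & a))) = {s : every successor in {3}} = {0, 3}
AG (AX ((p & ~b) | (p & a))): greatest fixpoint, start Z0 = {0, 3}, keep only states in Sat with every successor in Z. Already a fixed point.
Sat(AG (AX ((p & ~b) | (p & a)))) = {0, 3}
4 ∉ Sat(AG (AX ((p & ~b) | (p & a)))) = {0, 3}, so the formula does not hold at 4.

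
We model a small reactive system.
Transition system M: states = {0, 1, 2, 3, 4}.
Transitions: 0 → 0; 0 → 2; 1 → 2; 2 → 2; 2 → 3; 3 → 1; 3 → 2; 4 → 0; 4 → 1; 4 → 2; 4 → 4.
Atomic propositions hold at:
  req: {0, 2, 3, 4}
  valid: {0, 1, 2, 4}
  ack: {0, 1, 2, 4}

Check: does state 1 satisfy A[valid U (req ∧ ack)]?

Yes

Sat(req ∧ ack) = {0, 2, 4}
A[valid U (req ∧ ack)]: least fixpoint, start Z0 = Sat((req ∧ ack)) = {0, 2, 4}, add states in Sat(valid) with every successor in Z. Z1 = {0, 1, 2, 4}; fixed.
Sat(A[valid U (req ∧ ack)]) = {0, 1, 2, 4}
1 ∈ Sat(A[valid U (req ∧ ack)]) = {0, 1, 2, 4}, so the formula holds at 1.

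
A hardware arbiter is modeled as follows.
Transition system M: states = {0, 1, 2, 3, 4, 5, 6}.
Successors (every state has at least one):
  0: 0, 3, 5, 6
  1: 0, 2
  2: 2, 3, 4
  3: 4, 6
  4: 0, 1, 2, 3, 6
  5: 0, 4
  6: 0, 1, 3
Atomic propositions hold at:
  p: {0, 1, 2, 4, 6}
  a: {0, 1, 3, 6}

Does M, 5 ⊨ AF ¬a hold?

Sat(¬a) = {2, 4, 5}
AF ¬a: least fixpoint, start Z0 = {2, 4, 5}, add states with every successor in Z. Already a fixed point.
Sat(AF ¬a) = {2, 4, 5}
5 ∈ Sat(AF ¬a) = {2, 4, 5}, so the formula holds at 5.

Yes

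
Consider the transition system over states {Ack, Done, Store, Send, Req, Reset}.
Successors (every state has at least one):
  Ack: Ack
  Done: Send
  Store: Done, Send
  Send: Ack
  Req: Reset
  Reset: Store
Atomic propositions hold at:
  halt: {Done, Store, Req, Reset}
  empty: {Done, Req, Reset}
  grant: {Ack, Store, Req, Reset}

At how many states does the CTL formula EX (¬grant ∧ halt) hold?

1

Sat(¬grant) = {Done, Send}
Sat(¬grant ∧ halt) = {Done}
Sat(EX (¬grant ∧ halt)) = {s : some successor in {Done}} = {Store}
|Sat(EX (¬grant ∧ halt))| = |{Store}| = 1.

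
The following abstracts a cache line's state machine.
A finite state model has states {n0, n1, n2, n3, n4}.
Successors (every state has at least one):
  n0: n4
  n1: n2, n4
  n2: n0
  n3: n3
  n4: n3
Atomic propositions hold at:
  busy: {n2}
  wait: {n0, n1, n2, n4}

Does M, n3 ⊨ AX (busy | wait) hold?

Sat(busy | wait) = {n0, n1, n2, n4}
Sat(AX (busy | wait)) = {s : every successor in {n0, n1, n2, n4}} = {n0, n1, n2}
n3 ∉ Sat(AX (busy | wait)) = {n0, n1, n2}, so the formula does not hold at n3.

No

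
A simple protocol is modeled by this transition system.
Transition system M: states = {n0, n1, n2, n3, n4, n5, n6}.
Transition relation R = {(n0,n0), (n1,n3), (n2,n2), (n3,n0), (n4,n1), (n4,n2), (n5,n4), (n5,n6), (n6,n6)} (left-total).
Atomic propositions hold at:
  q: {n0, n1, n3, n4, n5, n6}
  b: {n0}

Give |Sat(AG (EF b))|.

3

EF b: least fixpoint, start Z0 = {n0}, add states with some successor in Z. Z1 = {n0, n3}; Z2 = {n0, n1, n3}; Z3 = {n0, n1, n3, n4}; Z4 = {n0, n1, n3, n4, n5}; fixed.
Sat(EF b) = {n0, n1, n3, n4, n5}
AG (EF b): greatest fixpoint, start Z0 = {n0, n1, n3, n4, n5}, keep only states in Sat with every successor in Z. Z1 = {n0, n1, n3}; fixed.
Sat(AG (EF b)) = {n0, n1, n3}
|Sat(AG (EF b))| = |{n0, n1, n3}| = 3.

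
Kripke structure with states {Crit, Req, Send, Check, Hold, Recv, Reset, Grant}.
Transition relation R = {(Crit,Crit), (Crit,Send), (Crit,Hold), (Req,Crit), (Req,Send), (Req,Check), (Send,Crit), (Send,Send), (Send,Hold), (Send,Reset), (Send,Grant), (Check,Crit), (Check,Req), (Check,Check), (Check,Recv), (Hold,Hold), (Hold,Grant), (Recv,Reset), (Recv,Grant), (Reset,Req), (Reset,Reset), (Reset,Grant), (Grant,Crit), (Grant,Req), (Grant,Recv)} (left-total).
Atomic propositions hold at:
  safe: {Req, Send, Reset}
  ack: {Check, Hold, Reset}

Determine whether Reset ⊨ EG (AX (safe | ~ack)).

Yes

Sat(~ack) = {Crit, Req, Send, Recv, Grant}
Sat(safe | ~ack) = {Crit, Req, Send, Recv, Reset, Grant}
Sat(AX (safe | ~ack)) = {s : every successor in {Crit, Req, Send, Recv, Reset, Grant}} = {Recv, Reset, Grant}
EG (AX (safe | ~ack)): greatest fixpoint, start Z0 = {Recv, Reset, Grant}, keep only states in Sat with some successor in Z. Already a fixed point.
Sat(EG (AX (safe | ~ack))) = {Recv, Reset, Grant}
Reset ∈ Sat(EG (AX (safe | ~ack))) = {Recv, Reset, Grant}, so the formula holds at Reset.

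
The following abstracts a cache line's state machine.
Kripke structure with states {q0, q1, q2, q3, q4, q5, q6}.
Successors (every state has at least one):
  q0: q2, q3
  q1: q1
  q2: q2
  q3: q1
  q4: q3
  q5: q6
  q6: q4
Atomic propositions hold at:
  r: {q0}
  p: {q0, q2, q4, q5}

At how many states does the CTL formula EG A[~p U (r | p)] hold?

Sat(~p) = {q1, q3, q6}
Sat(r | p) = {q0, q2, q4, q5}
A[~p U (r | p)]: least fixpoint, start Z0 = Sat((r | p)) = {q0, q2, q4, q5}, add states in Sat(~p) with every successor in Z. Z1 = {q0, q2, q4, q5, q6}; fixed.
Sat(A[~p U (r | p)]) = {q0, q2, q4, q5, q6}
EG A[~p U (r | p)]: greatest fixpoint, start Z0 = {q0, q2, q4, q5, q6}, keep only states in Sat with some successor in Z. Z1 = {q0, q2, q5, q6}; Z2 = {q0, q2, q5}; Z3 = {q0, q2}; fixed.
Sat(EG A[~p U (r | p)]) = {q0, q2}
|Sat(EG A[~p U (r | p)])| = |{q0, q2}| = 2.

2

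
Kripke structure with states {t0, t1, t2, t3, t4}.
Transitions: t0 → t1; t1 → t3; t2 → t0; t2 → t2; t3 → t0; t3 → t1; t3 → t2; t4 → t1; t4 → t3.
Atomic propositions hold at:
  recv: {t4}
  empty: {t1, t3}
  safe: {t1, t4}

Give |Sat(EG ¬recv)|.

Sat(¬recv) = {t0, t1, t2, t3}
EG ¬recv: greatest fixpoint, start Z0 = {t0, t1, t2, t3}, keep only states in Sat with some successor in Z. Already a fixed point.
Sat(EG ¬recv) = {t0, t1, t2, t3}
|Sat(EG ¬recv)| = |{t0, t1, t2, t3}| = 4.

4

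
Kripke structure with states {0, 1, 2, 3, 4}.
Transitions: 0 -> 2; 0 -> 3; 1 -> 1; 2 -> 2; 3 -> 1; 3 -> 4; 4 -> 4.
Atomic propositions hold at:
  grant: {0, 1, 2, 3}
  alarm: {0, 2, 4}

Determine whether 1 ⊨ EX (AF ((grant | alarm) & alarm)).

No

Sat(grant | alarm) = {0, 1, 2, 3, 4}
Sat((grant | alarm) & alarm) = {0, 2, 4}
AF ((grant | alarm) & alarm): least fixpoint, start Z0 = {0, 2, 4}, add states with every successor in Z. Already a fixed point.
Sat(AF ((grant | alarm) & alarm)) = {0, 2, 4}
Sat(EX (AF ((grant | alarm) & alarm))) = {s : some successor in {0, 2, 4}} = {0, 2, 3, 4}
1 ∉ Sat(EX (AF ((grant | alarm) & alarm))) = {0, 2, 3, 4}, so the formula does not hold at 1.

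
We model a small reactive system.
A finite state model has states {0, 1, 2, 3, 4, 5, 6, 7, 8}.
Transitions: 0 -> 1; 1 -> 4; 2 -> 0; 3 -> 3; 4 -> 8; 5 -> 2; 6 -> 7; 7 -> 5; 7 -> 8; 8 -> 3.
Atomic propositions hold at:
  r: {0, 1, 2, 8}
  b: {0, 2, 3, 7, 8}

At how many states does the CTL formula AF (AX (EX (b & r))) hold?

5

Sat(b & r) = {0, 2, 8}
Sat(EX (b & r)) = {s : some successor in {0, 2, 8}} = {2, 4, 5, 7}
Sat(AX (EX (b & r))) = {s : every successor in {2, 4, 5, 7}} = {1, 5, 6}
AF (AX (EX (b & r))): least fixpoint, start Z0 = {1, 5, 6}, add states with every successor in Z. Z1 = {0, 1, 5, 6}; Z2 = {0, 1, 2, 5, 6}; fixed.
Sat(AF (AX (EX (b & r)))) = {0, 1, 2, 5, 6}
|Sat(AF (AX (EX (b & r))))| = |{0, 1, 2, 5, 6}| = 5.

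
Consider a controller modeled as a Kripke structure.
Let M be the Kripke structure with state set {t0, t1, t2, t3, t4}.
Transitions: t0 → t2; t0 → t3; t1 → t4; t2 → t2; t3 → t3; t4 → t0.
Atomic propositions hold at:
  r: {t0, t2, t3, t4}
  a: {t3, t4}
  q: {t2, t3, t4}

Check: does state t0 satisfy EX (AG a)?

Yes

AG a: greatest fixpoint, start Z0 = {t3, t4}, keep only states in Sat with every successor in Z. Z1 = {t3}; fixed.
Sat(AG a) = {t3}
Sat(EX (AG a)) = {s : some successor in {t3}} = {t0, t3}
t0 ∈ Sat(EX (AG a)) = {t0, t3}, so the formula holds at t0.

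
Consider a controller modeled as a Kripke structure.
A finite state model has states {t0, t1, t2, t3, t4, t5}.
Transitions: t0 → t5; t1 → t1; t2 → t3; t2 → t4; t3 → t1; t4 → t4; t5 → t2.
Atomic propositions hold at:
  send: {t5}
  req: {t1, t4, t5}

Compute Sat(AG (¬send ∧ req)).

{t1, t4}

Sat(¬send) = {t0, t1, t2, t3, t4}
Sat(¬send ∧ req) = {t1, t4}
AG (¬send ∧ req): greatest fixpoint, start Z0 = {t1, t4}, keep only states in Sat with every successor in Z. Already a fixed point.
Sat(AG (¬send ∧ req)) = {t1, t4}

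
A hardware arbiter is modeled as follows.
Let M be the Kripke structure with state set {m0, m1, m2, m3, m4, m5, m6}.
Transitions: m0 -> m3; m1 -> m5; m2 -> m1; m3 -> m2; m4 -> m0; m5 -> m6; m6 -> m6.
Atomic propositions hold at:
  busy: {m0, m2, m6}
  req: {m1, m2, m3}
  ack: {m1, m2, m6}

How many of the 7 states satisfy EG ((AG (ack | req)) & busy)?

1

Sat(ack | req) = {m1, m2, m3, m6}
AG (ack | req): greatest fixpoint, start Z0 = {m1, m2, m3, m6}, keep only states in Sat with every successor in Z. Z1 = {m2, m3, m6}; Z2 = {m3, m6}; Z3 = {m6}; fixed.
Sat(AG (ack | req)) = {m6}
Sat((AG (ack | req)) & busy) = {m6}
EG ((AG (ack | req)) & busy): greatest fixpoint, start Z0 = {m6}, keep only states in Sat with some successor in Z. Already a fixed point.
Sat(EG ((AG (ack | req)) & busy)) = {m6}
|Sat(EG ((AG (ack | req)) & busy))| = |{m6}| = 1.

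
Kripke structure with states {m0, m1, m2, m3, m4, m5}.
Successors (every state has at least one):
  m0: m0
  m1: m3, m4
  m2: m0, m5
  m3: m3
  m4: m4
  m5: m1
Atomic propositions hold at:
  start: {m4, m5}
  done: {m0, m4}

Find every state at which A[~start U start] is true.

{m4, m5}

Sat(~start) = {m0, m1, m2, m3}
A[~start U start]: least fixpoint, start Z0 = Sat(start) = {m4, m5}, add states in Sat(~start) with every successor in Z. Already a fixed point.
Sat(A[~start U start]) = {m4, m5}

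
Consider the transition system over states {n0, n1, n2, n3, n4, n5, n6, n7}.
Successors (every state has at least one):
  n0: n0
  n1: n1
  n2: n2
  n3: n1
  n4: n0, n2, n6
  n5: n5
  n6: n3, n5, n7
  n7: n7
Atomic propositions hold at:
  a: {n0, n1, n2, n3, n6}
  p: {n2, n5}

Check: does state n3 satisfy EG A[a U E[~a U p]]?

No

Sat(~a) = {n4, n5, n7}
E[~a U p]: least fixpoint, start Z0 = Sat(p) = {n2, n5}, add states in Sat(~a) with some successor in Z. Z1 = {n2, n4, n5}; fixed.
Sat(E[~a U p]) = {n2, n4, n5}
A[a U E[~a U p]]: least fixpoint, start Z0 = Sat(E[~a U p]) = {n2, n4, n5}, add states in Sat(a) with every successor in Z. Already a fixed point.
Sat(A[a U E[~a U p]]) = {n2, n4, n5}
EG A[a U E[~a U p]]: greatest fixpoint, start Z0 = {n2, n4, n5}, keep only states in Sat with some successor in Z. Already a fixed point.
Sat(EG A[a U E[~a U p]]) = {n2, n4, n5}
n3 ∉ Sat(EG A[a U E[~a U p]]) = {n2, n4, n5}, so the formula does not hold at n3.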